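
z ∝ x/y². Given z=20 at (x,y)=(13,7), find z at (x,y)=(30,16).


z = k·x/y²
Solve for k using the known point: k = z·y²/x = 20×49/13 = 980/13 ≈ 75.3846
Now evaluate at x=30, y=16:
z = k × 30 / 256 = (980 × 30) / (13 × 256) = 29400/3328
≈ 8.8341

8.8341


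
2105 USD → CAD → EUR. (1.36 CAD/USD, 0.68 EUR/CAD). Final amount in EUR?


Step 1: 2105 USD × 1.36 = 2862.80 CAD
Step 2: 2862.80 CAD × 0.68 = 1946.70 EUR
Implied rate USD→EUR = 1.36 × 0.68 = 0.9248
= 1946.70 EUR

1946.70 EUR


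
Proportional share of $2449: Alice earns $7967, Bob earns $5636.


Total income = 7967 + 5636 = $13603
Alice: $2449 × 7967/13603 = $1434.33
Bob: $2449 × 5636/13603 = $1014.67
= Alice: $1434.33, Bob: $1014.67

Alice: $1434.33, Bob: $1014.67


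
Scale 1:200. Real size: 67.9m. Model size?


Model size = real / scale
= 67.9 / 200
= 0.3395 m

0.3395 m


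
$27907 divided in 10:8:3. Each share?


Total parts = 10 + 8 + 3 = 21
Part 1: 27907 × 10/21 = 13289.05
Part 2: 27907 × 8/21 = 10631.24
Part 3: 27907 × 3/21 = 3986.71
= Part 1: $13289.05, Part 2: $10631.24, Part 3: $3986.71

Part 1: $13289.05, Part 2: $10631.24, Part 3: $3986.71


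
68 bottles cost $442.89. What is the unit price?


Unit rate = total / quantity
= 442.89 / 68
= $6.51 per unit

$6.51 per unit


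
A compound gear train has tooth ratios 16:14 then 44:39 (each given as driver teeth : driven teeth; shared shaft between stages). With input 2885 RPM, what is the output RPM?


Stage 1: RPM_B = RPM_A × t_A/t_B = 2885 × 16/14 = 46160/14 ≈ 3297.14
B and C share a shaft → RPM_C = RPM_B
Stage 2: RPM_D = RPM_C × t_C/t_D = RPM_A × (t_A×t_C)/(t_B×t_D)
Overall ratio = (16×44)/(14×39) = 704/546
RPM_D = 2885 × 704/546 = 2031040/546
≈ 3719.85 RPM

3719.85 RPM


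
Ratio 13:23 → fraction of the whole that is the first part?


Total parts = 13 + 23 = 36
First part: 13/36 = 13/36
= 13/36

13/36


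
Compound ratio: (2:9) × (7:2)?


Compound ratio = (2×7) : (9×2)
= 14:18
GCD = 2
= 7:9

7:9


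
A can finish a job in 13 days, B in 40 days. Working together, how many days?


Rate of A = 1/13 per day
Rate of B = 1/40 per day
Combined rate = 1/13 + 1/40 = 53/520 ≈ 0.1019 per day
Days = 1 / combined rate = 520/53
≈ 9.81 days

9.81 days


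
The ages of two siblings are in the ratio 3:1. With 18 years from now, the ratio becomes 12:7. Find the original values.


Let A = 3k, B = 1k.
(3k + 18) / (1k + 18) = 12/7
Cross-multiply: 7(3k + 18) = 12(1k + 18)
21k + 126 = 12k + 216
21k - 12k = 216 - 126
9k = 90
k = 90/9 = 10
A = 3×10 = 30, B = 1×10 = 10
= A = 30, B = 10

A = 30, B = 10


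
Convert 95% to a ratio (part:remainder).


95% means 95 parts out of 100; remainder = 5
Part : remainder = 95:5
GCD = 5
= 19:1

19:1


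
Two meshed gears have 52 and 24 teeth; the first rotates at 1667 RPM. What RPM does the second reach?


Gear ratio = 52:24 = 13:6
RPM_B = RPM_A × (teeth_A / teeth_B)
= 1667 × (52/24)
= 3611.8 RPM

3611.8 RPM


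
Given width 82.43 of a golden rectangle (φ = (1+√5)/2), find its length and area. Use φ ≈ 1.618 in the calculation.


φ = (1 + √5) / 2 ≈ 1.618
Length = width × φ = 82.43 × 1.618 = 133.37174
≈ 133.37
Area = width × length = 82.43 × 133.37174 = 10993.8325282 ≈ 10993.83
= Length: 133.37, Area: 10993.83

Length: 133.37, Area: 10993.83


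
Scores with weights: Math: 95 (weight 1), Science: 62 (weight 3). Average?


Numerator = 95×1 + 62×3
= 95 + 186
= 281
Total weight = 4
Weighted avg = 281/4
= 70.25

70.25


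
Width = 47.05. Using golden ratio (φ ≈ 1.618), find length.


φ = (1 + √5) / 2 ≈ 1.618
Length = width × φ = 47.05 × 1.618 = 76.1269
≈ 76.13

76.13


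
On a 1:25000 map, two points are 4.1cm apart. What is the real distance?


Real distance = map distance × scale
= 4.1cm × 25000
= 102500 cm = 1025.0 m
= 1.025 km

1.025 km


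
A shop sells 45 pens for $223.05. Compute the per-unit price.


Unit rate = total / quantity
= 223.05 / 45
= $4.96 per unit

$4.96 per unit


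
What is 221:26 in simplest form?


GCD(221, 26) = 13
221/13 : 26/13
= 17:2

17:2


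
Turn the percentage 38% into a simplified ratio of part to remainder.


38% means 38 parts out of 100; remainder = 62
Part : remainder = 38:62
GCD = 2
= 19:31

19:31


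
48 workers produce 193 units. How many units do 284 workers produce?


Direct proportion: y/x = constant
k = 193/48 ≈ 4.0208
y₂ = k × 284 = 193 × 284 / 48 = 54812/48
≈ 1141.92

1141.92


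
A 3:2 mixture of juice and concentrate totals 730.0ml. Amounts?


Total parts = 3 + 2 = 5
juice: 730.0 × 3/5 = 438.0ml
concentrate: 730.0 × 2/5 = 292.0ml
= 438.0ml and 292.0ml

438.0ml and 292.0ml


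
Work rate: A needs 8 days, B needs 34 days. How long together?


Rate of A = 1/8 per day
Rate of B = 1/34 per day
Combined rate = 1/8 + 1/34 = 42/272 ≈ 0.1544 per day
Days = 1 / combined rate = 272/42
≈ 6.48 days

6.48 days


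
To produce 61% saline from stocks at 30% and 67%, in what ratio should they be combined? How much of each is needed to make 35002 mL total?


Let x parts of 30% mix with y parts of 67%.
30x + 67y = 61(x + y)
30x + 67y = 61x + 61y
x(30 - 61) = y(61 - 67)
x/y = (67 - 61)/(61 - 30) = 6/31
Simplify: 6:31
Total parts = 37; one part = 35002/37 = 946.00 mL
30% solution: 6×946.00 = 5676.00 mL
67% solution: 31×946.00 = 29326.00 mL
= ratio 6:31; 5676.00 mL and 29326.00 mL

ratio 6:31; 5676.00 mL and 29326.00 mL


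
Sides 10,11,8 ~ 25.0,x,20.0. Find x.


Scale factor = 25.0/10 = 2.5
Missing side = 11 × 2.5
= 27.5

27.5


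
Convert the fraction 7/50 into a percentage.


Percentage = (part / whole) × 100
= (7 / 50) × 100
= 14.00%

14.00%


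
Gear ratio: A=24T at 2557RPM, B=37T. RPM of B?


Gear ratio = 24:37 = 24:37
RPM_B = RPM_A × (teeth_A / teeth_B)
= 2557 × (24/37)
= 1658.6 RPM

1658.6 RPM


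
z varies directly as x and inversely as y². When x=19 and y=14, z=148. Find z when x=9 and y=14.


z = k·x/y²
Solve for k using the known point: k = z·y²/x = 148×196/19 = 29008/19 ≈ 1526.7368
Now evaluate at x=9, y=14:
z = k × 9 / 196 = (29008 × 9) / (19 × 196) = 261072/3724
≈ 70.1053

70.1053


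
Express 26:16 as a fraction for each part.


Total parts = 26 + 16 = 42
First part: 26/42 = 13/21
Second part: 16/42 = 8/21
= 13/21 and 8/21

13/21 and 8/21


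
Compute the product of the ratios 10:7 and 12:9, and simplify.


Compound ratio = (10×12) : (7×9)
= 120:63
GCD = 3
= 40:21

40:21


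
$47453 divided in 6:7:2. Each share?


Total parts = 6 + 7 + 2 = 15
Part 1: 47453 × 6/15 = 18981.20
Part 2: 47453 × 7/15 = 22144.73
Part 3: 47453 × 2/15 = 6327.07
= Part 1: $18981.20, Part 2: $22144.73, Part 3: $6327.07

Part 1: $18981.20, Part 2: $22144.73, Part 3: $6327.07


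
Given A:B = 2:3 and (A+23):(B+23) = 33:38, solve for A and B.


Let A = 2k, B = 3k.
(2k + 23) / (3k + 23) = 33/38
Cross-multiply: 38(2k + 23) = 33(3k + 23)
76k + 874 = 99k + 759
76k - 99k = 759 - 874
-23k = -115
k = -115/-23 = 5
A = 2×5 = 10, B = 3×5 = 15
= A = 10, B = 15

A = 10, B = 15


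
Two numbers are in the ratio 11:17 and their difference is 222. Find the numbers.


Let A = 11k, B = 17k.
17k - 11k = 222
6k = 222 → k = 222/6 = 37
A = 11×37 = 407, B = 17×37 = 629
= A = 407, B = 629

A = 407, B = 629


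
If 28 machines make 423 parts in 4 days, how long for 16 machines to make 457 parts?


Days ∝ work / workers, so d₂ = d₁ × (m₁/m₂) × (w₂/w₁)
Workers factor (inverse): 28/16 = 1.7500
Work factor (direct): 457/423 ≈ 1.0804
d₂ = 4 × 28/16 × 457/423 = (4 × 28 × 457) / (16 × 423) = 51184/6768
≈ 7.56 days

7.56 days


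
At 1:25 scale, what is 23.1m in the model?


Model size = real / scale
= 23.1 / 25
= 0.9240 m

0.9240 m


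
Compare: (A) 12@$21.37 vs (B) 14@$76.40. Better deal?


Deal A: $21.37/12 = $1.7808/unit
Deal B: $76.40/14 = $5.4571/unit
A is cheaper per unit
= Deal A

Deal A


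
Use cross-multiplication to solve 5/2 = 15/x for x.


Cross multiply: 5 × x = 2 × 15
5x = 30
x = 30 / 5
= 6.00

6.00


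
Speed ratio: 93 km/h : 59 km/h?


Ratio = 93:59
GCD = 1
Simplified = 93:59
Time ratio (same distance) = 59:93
Speed ratio = 93:59

93:59


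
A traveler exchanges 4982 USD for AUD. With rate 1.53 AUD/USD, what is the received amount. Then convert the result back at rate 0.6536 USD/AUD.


Amount × rate = 4982 × 1.53 = 7622.46 AUD
Round-trip: 7622.46 × 0.6536 = 4982.04 USD
= 7622.46 AUD, then 4982.04 USD

7622.46 AUD, then 4982.04 USD


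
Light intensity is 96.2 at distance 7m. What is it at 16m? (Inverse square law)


I₁d₁² = I₂d₂²
I₂ = I₁ × (d₁/d₂)²
= 96.2 × (7/16)²
= 96.2 × 49/256
= 4713.8/256
≈ 18.4133

18.4133


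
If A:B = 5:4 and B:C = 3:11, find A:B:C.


Match B: multiply A:B by 3 → 15:12
Multiply B:C by 4 → 12:44
Combined: 15:12:44
GCD = 1
= 15:12:44

15:12:44


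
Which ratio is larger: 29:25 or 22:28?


29/25 = 1.1600
22/28 = 0.7857
1.1600 > 0.7857, so 29:25 is greater
= 29:25

29:25


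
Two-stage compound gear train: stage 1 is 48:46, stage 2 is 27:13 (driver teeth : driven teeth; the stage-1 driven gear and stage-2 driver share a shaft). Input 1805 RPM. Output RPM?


Stage 1: RPM_B = RPM_A × t_A/t_B = 1805 × 48/46 = 86640/46 ≈ 1883.48
B and C share a shaft → RPM_C = RPM_B
Stage 2: RPM_D = RPM_C × t_C/t_D = RPM_A × (t_A×t_C)/(t_B×t_D)
Overall ratio = (48×27)/(46×13) = 1296/598
RPM_D = 1805 × 1296/598 = 2339280/598
≈ 3911.84 RPM

3911.84 RPM


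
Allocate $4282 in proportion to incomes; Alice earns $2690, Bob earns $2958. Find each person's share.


Total income = 2690 + 2958 = $5648
Alice: $4282 × 2690/5648 = $2039.41
Bob: $4282 × 2958/5648 = $2242.59
= Alice: $2039.41, Bob: $2242.59

Alice: $2039.41, Bob: $2242.59


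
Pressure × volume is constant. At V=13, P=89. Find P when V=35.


Inverse proportion: x × y = constant
k = 13 × 89 = 1157
y₂ = k / 35 = 1157 / 35
= 33.06

33.06


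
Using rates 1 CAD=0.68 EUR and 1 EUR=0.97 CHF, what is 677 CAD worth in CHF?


Step 1: 677 CAD × 0.68 = 460.36 EUR
Step 2: 460.36 EUR × 0.97 = 446.55 CHF
Implied rate CAD→CHF = 0.68 × 0.97 = 0.6596
= 446.55 CHF

446.55 CHF


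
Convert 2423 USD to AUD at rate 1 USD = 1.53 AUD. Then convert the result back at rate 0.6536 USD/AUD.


Amount × rate = 2423 × 1.53 = 3707.19 AUD
Round-trip: 3707.19 × 0.6536 = 2423.02 USD
= 3707.19 AUD, then 2423.02 USD

3707.19 AUD, then 2423.02 USD


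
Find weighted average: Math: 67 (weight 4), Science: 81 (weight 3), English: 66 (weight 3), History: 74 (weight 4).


Numerator = 67×4 + 81×3 + 66×3 + 74×4
= 268 + 243 + 198 + 296
= 1005
Total weight = 14
Weighted avg = 1005/14
= 71.79

71.79


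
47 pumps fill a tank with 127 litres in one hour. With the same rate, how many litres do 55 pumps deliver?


Direct proportion: y/x = constant
k = 127/47 ≈ 2.7021
y₂ = k × 55 = 127 × 55 / 47 = 6985/47
≈ 148.62

148.62


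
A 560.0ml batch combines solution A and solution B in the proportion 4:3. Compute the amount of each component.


Total parts = 4 + 3 = 7
solution A: 560.0 × 4/7 = 320.0ml
solution B: 560.0 × 3/7 = 240.0ml
= 320.0ml and 240.0ml

320.0ml and 240.0ml


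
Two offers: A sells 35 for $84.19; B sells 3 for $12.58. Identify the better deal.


Deal A: $84.19/35 = $2.4054/unit
Deal B: $12.58/3 = $4.1933/unit
A is cheaper per unit
= Deal A

Deal A


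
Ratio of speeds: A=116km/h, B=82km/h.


Ratio = 116:82
GCD = 2
Simplified = 58:41
Time ratio (same distance) = 41:58
Speed ratio = 58:41

58:41


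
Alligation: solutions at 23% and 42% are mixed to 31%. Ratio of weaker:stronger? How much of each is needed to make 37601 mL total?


Let x parts of 23% mix with y parts of 42%.
23x + 42y = 31(x + y)
23x + 42y = 31x + 31y
x(23 - 31) = y(31 - 42)
x/y = (42 - 31)/(31 - 23) = 11/8
Simplify: 11:8
Total parts = 19; one part = 37601/19 = 1979.00 mL
23% solution: 11×1979.00 = 21769.00 mL
42% solution: 8×1979.00 = 15832.00 mL
= ratio 11:8; 21769.00 mL and 15832.00 mL

ratio 11:8; 21769.00 mL and 15832.00 mL


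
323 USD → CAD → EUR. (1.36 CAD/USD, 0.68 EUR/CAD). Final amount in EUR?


Step 1: 323 USD × 1.36 = 439.28 CAD
Step 2: 439.28 CAD × 0.68 = 298.71 EUR
Implied rate USD→EUR = 1.36 × 0.68 = 0.9248
= 298.71 EUR

298.71 EUR


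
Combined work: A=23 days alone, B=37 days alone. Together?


Rate of A = 1/23 per day
Rate of B = 1/37 per day
Combined rate = 1/23 + 1/37 = 60/851 ≈ 0.0705 per day
Days = 1 / combined rate = 851/60
≈ 14.18 days

14.18 days


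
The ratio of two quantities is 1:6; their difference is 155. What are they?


Let A = 1k, B = 6k.
6k - 1k = 155
5k = 155 → k = 155/5 = 31
A = 1×31 = 31, B = 6×31 = 186
= A = 31, B = 186

A = 31, B = 186


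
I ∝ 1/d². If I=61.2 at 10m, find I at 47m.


I₁d₁² = I₂d₂²
I₂ = I₁ × (d₁/d₂)²
= 61.2 × (10/47)²
= 61.2 × 100/2209
= 6120/2209
≈ 2.7705

2.7705


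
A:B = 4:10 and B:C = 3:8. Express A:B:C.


Match B: multiply A:B by 3 → 12:30
Multiply B:C by 10 → 30:80
Combined: 12:30:80
GCD = 2
= 6:15:40

6:15:40


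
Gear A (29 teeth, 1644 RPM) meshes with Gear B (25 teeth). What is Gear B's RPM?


Gear ratio = 29:25 = 29:25
RPM_B = RPM_A × (teeth_A / teeth_B)
= 1644 × (29/25)
= 1907.0 RPM

1907.0 RPM


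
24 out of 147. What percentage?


Percentage = (part / whole) × 100
= (24 / 147) × 100
≈ 16.33%

16.33%


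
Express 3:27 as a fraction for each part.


Total parts = 3 + 27 = 30
First part: 3/30 = 1/10
Second part: 27/30 = 9/10
= 1/10 and 9/10

1/10 and 9/10


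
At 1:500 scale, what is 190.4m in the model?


Model size = real / scale
= 190.4 / 500
= 0.3808 m

0.3808 m


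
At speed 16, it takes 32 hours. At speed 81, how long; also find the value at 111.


Inverse proportion: x × y = constant
k = 16 × 32 = 512
At x=81: k/81 = 6.32
At x=111: k/111 = 4.61
= 6.32 and 4.61

6.32 and 4.61


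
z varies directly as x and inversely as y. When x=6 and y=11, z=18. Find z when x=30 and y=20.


z = k·x/y
Solve for k using the known point: k = z·y/x = 18×11/6 = 198/6 = 33.0000
Now evaluate at x=30, y=20:
z = k × 30 / 20 = (198 × 30) / (6 × 20) = 5940/120
= 49.5000

49.5000


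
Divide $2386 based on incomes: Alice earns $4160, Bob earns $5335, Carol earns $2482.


Total income = 4160 + 5335 + 2482 = $11977
Alice: $2386 × 4160/11977 = $828.74
Bob: $2386 × 5335/11977 = $1062.81
Carol: $2386 × 2482/11977 = $494.45
= Alice: $828.74, Bob: $1062.81, Carol: $494.45

Alice: $828.74, Bob: $1062.81, Carol: $494.45


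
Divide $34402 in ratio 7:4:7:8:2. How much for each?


Total parts = 7 + 4 + 7 + 8 + 2 = 28
Part 1: 34402 × 7/28 = 8600.50
Part 2: 34402 × 4/28 = 4914.57
Part 3: 34402 × 7/28 = 8600.50
Part 4: 34402 × 8/28 = 9829.14
Part 5: 34402 × 2/28 = 2457.29
= Part 1: $8600.50, Part 2: $4914.57, Part 3: $8600.50, Part 4: $9829.14, Part 5: $2457.29

Part 1: $8600.50, Part 2: $4914.57, Part 3: $8600.50, Part 4: $9829.14, Part 5: $2457.29


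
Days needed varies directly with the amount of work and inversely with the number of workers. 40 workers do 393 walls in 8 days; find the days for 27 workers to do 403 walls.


Days ∝ work / workers, so d₂ = d₁ × (m₁/m₂) × (w₂/w₁)
Workers factor (inverse): 40/27 ≈ 1.4815
Work factor (direct): 403/393 ≈ 1.0254
d₂ = 8 × 40/27 × 403/393 = (8 × 40 × 403) / (27 × 393) = 128960/10611
≈ 12.15 days

12.15 days


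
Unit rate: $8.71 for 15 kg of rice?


Unit rate = total / quantity
= 8.71 / 15
= $0.58 per unit

$0.58 per unit


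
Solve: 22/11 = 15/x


Cross multiply: 22 × x = 11 × 15
22x = 165
x = 165 / 22
= 7.50

7.50


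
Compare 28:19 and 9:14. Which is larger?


28/19 = 1.4737
9/14 = 0.6429
1.4737 > 0.6429, so 28:19 is greater
= 28:19

28:19


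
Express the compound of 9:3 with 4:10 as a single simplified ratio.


Compound ratio = (9×4) : (3×10)
= 36:30
GCD = 6
= 6:5

6:5


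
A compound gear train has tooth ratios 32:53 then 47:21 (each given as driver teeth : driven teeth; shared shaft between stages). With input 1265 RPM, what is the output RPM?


Stage 1: RPM_B = RPM_A × t_A/t_B = 1265 × 32/53 = 40480/53 ≈ 763.77
B and C share a shaft → RPM_C = RPM_B
Stage 2: RPM_D = RPM_C × t_C/t_D = RPM_A × (t_A×t_C)/(t_B×t_D)
Overall ratio = (32×47)/(53×21) = 1504/1113
RPM_D = 1265 × 1504/1113 = 1902560/1113
≈ 1709.40 RPM

1709.40 RPM


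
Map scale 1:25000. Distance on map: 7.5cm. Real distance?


Real distance = map distance × scale
= 7.5cm × 25000
= 187500 cm = 1875.0 m
= 1.875 km

1.875 km


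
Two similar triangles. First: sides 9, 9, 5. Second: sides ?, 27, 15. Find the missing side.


Scale factor = 27/9 = 3
Missing side = 9 × 3
= 27.0

27.0


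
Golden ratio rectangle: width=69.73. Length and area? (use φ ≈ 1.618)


φ = (1 + √5) / 2 ≈ 1.618
Length = width × φ = 69.73 × 1.618 = 112.82314
≈ 112.82
Area = width × length = 69.73 × 112.82314 = 7867.1575522 ≈ 7867.16
= Length: 112.82, Area: 7867.16

Length: 112.82, Area: 7867.16


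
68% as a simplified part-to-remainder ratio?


68% means 68 parts out of 100; remainder = 32
Part : remainder = 68:32
GCD = 4
= 17:8

17:8


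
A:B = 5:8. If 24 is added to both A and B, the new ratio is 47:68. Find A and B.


Let A = 5k, B = 8k.
(5k + 24) / (8k + 24) = 47/68
Cross-multiply: 68(5k + 24) = 47(8k + 24)
340k + 1632 = 376k + 1128
340k - 376k = 1128 - 1632
-36k = -504
k = -504/-36 = 14
A = 5×14 = 70, B = 8×14 = 112
= A = 70, B = 112

A = 70, B = 112


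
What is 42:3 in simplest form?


GCD(42, 3) = 3
42/3 : 3/3
= 14:1

14:1


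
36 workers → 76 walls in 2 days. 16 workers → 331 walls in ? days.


Days ∝ work / workers, so d₂ = d₁ × (m₁/m₂) × (w₂/w₁)
Workers factor (inverse): 36/16 = 2.2500
Work factor (direct): 331/76 ≈ 4.3553
d₂ = 2 × 36/16 × 331/76 = (2 × 36 × 331) / (16 × 76) = 23832/1216
≈ 19.60 days

19.60 days


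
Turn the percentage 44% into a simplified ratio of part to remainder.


44% means 44 parts out of 100; remainder = 56
Part : remainder = 44:56
GCD = 4
= 11:14

11:14


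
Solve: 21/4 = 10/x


Cross multiply: 21 × x = 4 × 10
21x = 40
x = 40 / 21
= 1.90

1.90


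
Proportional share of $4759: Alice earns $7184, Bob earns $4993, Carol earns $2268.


Total income = 7184 + 4993 + 2268 = $14445
Alice: $4759 × 7184/14445 = $2366.82
Bob: $4759 × 4993/14445 = $1644.98
Carol: $4759 × 2268/14445 = $747.21
= Alice: $2366.82, Bob: $1644.98, Carol: $747.21

Alice: $2366.82, Bob: $1644.98, Carol: $747.21


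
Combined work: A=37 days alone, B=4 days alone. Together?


Rate of A = 1/37 per day
Rate of B = 1/4 per day
Combined rate = 1/37 + 1/4 = 41/148 ≈ 0.2770 per day
Days = 1 / combined rate = 148/41
≈ 3.61 days

3.61 days


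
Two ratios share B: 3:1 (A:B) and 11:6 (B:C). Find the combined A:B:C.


Match B: multiply A:B by 11 → 33:11
Multiply B:C by 1 → 11:6
Combined: 33:11:6
GCD = 1
= 33:11:6

33:11:6


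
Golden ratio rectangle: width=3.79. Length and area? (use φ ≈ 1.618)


φ = (1 + √5) / 2 ≈ 1.618
Length = width × φ = 3.79 × 1.618 = 6.13222
≈ 6.13
Area = width × length = 3.79 × 6.13222 = 23.2411138 ≈ 23.24
= Length: 6.13, Area: 23.24

Length: 6.13, Area: 23.24


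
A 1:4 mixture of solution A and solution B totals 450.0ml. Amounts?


Total parts = 1 + 4 = 5
solution A: 450.0 × 1/5 = 90.0ml
solution B: 450.0 × 4/5 = 360.0ml
= 90.0ml and 360.0ml

90.0ml and 360.0ml


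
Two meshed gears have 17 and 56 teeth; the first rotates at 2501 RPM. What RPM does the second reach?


Gear ratio = 17:56 = 17:56
RPM_B = RPM_A × (teeth_A / teeth_B)
= 2501 × (17/56)
= 759.2 RPM

759.2 RPM


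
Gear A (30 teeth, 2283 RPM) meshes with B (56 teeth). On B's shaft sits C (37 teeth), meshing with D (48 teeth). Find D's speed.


Stage 1: RPM_B = RPM_A × t_A/t_B = 2283 × 30/56 = 68490/56 ≈ 1223.04
B and C share a shaft → RPM_C = RPM_B
Stage 2: RPM_D = RPM_C × t_C/t_D = RPM_A × (t_A×t_C)/(t_B×t_D)
Overall ratio = (30×37)/(56×48) = 1110/2688
RPM_D = 2283 × 1110/2688 = 2534130/2688
≈ 942.76 RPM

942.76 RPM


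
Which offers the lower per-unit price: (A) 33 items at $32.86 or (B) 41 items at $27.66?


Deal A: $32.86/33 = $0.9958/unit
Deal B: $27.66/41 = $0.6746/unit
B is cheaper per unit
= Deal B

Deal B


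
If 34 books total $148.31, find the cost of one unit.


Unit rate = total / quantity
= 148.31 / 34
= $4.36 per unit

$4.36 per unit


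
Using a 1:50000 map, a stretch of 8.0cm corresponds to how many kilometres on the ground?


Real distance = map distance × scale
= 8.0cm × 50000
= 400000 cm = 4000.0 m
= 4.000 km

4.000 km


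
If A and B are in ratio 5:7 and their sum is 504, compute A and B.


Let A = 5k, B = 7k.
5k + 7k = 504
12k = 504 → k = 504/12 = 42
A = 5×42 = 210, B = 7×42 = 294
= A = 210, B = 294

A = 210, B = 294


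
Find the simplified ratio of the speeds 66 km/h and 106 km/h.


Ratio = 66:106
GCD = 2
Simplified = 33:53
Time ratio (same distance) = 53:33
Speed ratio = 33:53

33:53


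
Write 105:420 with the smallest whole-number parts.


GCD(105, 420) = 105
105/105 : 420/105
= 1:4

1:4


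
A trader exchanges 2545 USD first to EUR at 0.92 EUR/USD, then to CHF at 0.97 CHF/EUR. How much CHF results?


Step 1: 2545 USD × 0.92 = 2341.40 EUR
Step 2: 2341.40 EUR × 0.97 = 2271.16 CHF
Implied rate USD→CHF = 0.92 × 0.97 = 0.8924
= 2271.16 CHF

2271.16 CHF


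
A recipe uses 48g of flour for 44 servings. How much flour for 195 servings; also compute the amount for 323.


Direct proportion: y/x = constant
k = 48/44 ≈ 1.0909
y at x=195: k × 195 = 48 × 195 / 44 = 9360/44 ≈ 212.73
y at x=323: k × 323 = 48 × 323 / 44 = 15504/44 ≈ 352.36
= 212.73 and 352.36

212.73 and 352.36


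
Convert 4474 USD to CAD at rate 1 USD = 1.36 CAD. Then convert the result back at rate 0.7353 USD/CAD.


Amount × rate = 4474 × 1.36 = 6084.64 CAD
Round-trip: 6084.64 × 0.7353 = 4474.04 USD
= 6084.64 CAD, then 4474.04 USD

6084.64 CAD, then 4474.04 USD


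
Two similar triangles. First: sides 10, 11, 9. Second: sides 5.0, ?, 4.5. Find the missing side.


Scale factor = 5.0/10 = 0.5
Missing side = 11 × 0.5
= 5.5

5.5


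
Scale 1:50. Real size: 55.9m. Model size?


Model size = real / scale
= 55.9 / 50
= 1.1180 m

1.1180 m


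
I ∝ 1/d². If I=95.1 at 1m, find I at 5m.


I₁d₁² = I₂d₂²
I₂ = I₁ × (d₁/d₂)²
= 95.1 × (1/5)²
= 95.1 × 1/25
= 95.1/25
= 3.8040

3.8040


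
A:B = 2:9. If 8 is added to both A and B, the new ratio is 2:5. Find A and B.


Let A = 2k, B = 9k.
(2k + 8) / (9k + 8) = 2/5
Cross-multiply: 5(2k + 8) = 2(9k + 8)
10k + 40 = 18k + 16
10k - 18k = 16 - 40
-8k = -24
k = -24/-8 = 3
A = 2×3 = 6, B = 9×3 = 27
= A = 6, B = 27

A = 6, B = 27


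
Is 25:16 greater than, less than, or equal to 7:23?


25/16 = 1.5625
7/23 = 0.3043
1.5625 > 0.3043, so 25:16 is greater
= greater than

greater than


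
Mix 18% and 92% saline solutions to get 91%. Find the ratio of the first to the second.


Let x parts of 18% mix with y parts of 92%.
18x + 92y = 91(x + y)
18x + 92y = 91x + 91y
x(18 - 91) = y(91 - 92)
x/y = (92 - 91)/(91 - 18) = 1/73
Simplify: 1:73
= 1:73

1:73


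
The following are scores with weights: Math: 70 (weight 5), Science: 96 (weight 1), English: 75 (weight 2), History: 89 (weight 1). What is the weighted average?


Numerator = 70×5 + 96×1 + 75×2 + 89×1
= 350 + 96 + 150 + 89
= 685
Total weight = 9
Weighted avg = 685/9
= 76.11

76.11


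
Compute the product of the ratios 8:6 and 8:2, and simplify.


Compound ratio = (8×8) : (6×2)
= 64:12
GCD = 4
= 16:3

16:3


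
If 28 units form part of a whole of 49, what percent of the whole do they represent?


Percentage = (part / whole) × 100
= (28 / 49) × 100
≈ 57.14%

57.14%


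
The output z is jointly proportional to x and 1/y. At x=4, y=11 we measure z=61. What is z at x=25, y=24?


z = k·x/y
Solve for k using the known point: k = z·y/x = 61×11/4 = 671/4 = 167.7500
Now evaluate at x=25, y=24:
z = k × 25 / 24 = (671 × 25) / (4 × 24) = 16775/96
≈ 174.7396

174.7396


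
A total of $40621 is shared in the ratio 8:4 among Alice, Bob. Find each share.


Total parts = 8 + 4 = 12
Alice: 40621 × 8/12 = 27080.67
Bob: 40621 × 4/12 = 13540.33
= Alice: $27080.67, Bob: $13540.33

Alice: $27080.67, Bob: $13540.33


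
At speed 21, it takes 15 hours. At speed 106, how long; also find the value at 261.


Inverse proportion: x × y = constant
k = 21 × 15 = 315
At x=106: k/106 = 2.97
At x=261: k/261 = 1.21
= 2.97 and 1.21

2.97 and 1.21


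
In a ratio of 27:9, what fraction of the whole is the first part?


Total parts = 27 + 9 = 36
First part: 27/36 = 3/4
= 3/4

3/4


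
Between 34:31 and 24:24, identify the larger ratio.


34/31 = 1.0968
24/24 = 1.0000
1.0968 > 1.0000, so 34:31 is greater
= 34:31

34:31


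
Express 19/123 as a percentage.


Percentage = (part / whole) × 100
= (19 / 123) × 100
≈ 15.45%

15.45%


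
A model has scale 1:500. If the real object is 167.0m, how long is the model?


Model size = real / scale
= 167.0 / 500
= 0.3340 m

0.3340 m


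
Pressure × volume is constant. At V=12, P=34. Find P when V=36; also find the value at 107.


Inverse proportion: x × y = constant
k = 12 × 34 = 408
At x=36: k/36 = 11.33
At x=107: k/107 = 3.81
= 11.33 and 3.81

11.33 and 3.81


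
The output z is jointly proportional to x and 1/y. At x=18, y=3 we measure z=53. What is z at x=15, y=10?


z = k·x/y
Solve for k using the known point: k = z·y/x = 53×3/18 = 159/18 ≈ 8.8333
Now evaluate at x=15, y=10:
z = k × 15 / 10 = (159 × 15) / (18 × 10) = 2385/180
= 13.2500

13.2500


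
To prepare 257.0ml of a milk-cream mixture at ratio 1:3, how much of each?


Total parts = 1 + 3 = 4
milk: 257.0 × 1/4 = 64.3ml
cream: 257.0 × 3/4 = 192.8ml
= 64.3ml and 192.8ml

64.3ml and 192.8ml


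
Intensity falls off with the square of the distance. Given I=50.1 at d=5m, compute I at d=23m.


I₁d₁² = I₂d₂²
I₂ = I₁ × (d₁/d₂)²
= 50.1 × (5/23)²
= 50.1 × 25/529
= 1252.5/529
≈ 2.3677

2.3677


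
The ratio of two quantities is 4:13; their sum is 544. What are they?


Let A = 4k, B = 13k.
4k + 13k = 544
17k = 544 → k = 544/17 = 32
A = 4×32 = 128, B = 13×32 = 416
= A = 128, B = 416

A = 128, B = 416


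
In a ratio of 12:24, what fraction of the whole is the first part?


Total parts = 12 + 24 = 36
First part: 12/36 = 1/3
= 1/3

1/3


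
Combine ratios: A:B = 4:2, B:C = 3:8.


Match B: multiply A:B by 3 → 12:6
Multiply B:C by 2 → 6:16
Combined: 12:6:16
GCD = 2
= 6:3:8

6:3:8


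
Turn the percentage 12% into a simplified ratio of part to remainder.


12% means 12 parts out of 100; remainder = 88
Part : remainder = 12:88
GCD = 4
= 3:22

3:22


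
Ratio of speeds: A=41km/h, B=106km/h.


Ratio = 41:106
GCD = 1
Simplified = 41:106
Time ratio (same distance) = 106:41
Speed ratio = 41:106

41:106


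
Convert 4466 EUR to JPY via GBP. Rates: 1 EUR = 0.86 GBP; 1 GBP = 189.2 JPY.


Step 1: 4466 EUR × 0.86 = 3840.76 GBP
Step 2: 3840.76 GBP × 189.2 = 726671.79 JPY
Implied rate EUR→JPY = 0.86 × 189.2 = 162.7120
= 726671.79 JPY

726671.79 JPY


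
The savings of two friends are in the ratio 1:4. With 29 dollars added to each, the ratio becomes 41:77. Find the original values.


Let A = 1k, B = 4k.
(1k + 29) / (4k + 29) = 41/77
Cross-multiply: 77(1k + 29) = 41(4k + 29)
77k + 2233 = 164k + 1189
77k - 164k = 1189 - 2233
-87k = -1044
k = -1044/-87 = 12
A = 1×12 = 12, B = 4×12 = 48
= A = 12, B = 48

A = 12, B = 48


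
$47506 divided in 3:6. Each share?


Total parts = 3 + 6 = 9
Part 1: 47506 × 3/9 = 15835.33
Part 2: 47506 × 6/9 = 31670.67
= Part 1: $15835.33, Part 2: $31670.67

Part 1: $15835.33, Part 2: $31670.67


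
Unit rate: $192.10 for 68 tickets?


Unit rate = total / quantity
= 192.10 / 68
= $2.83 per unit

$2.83 per unit


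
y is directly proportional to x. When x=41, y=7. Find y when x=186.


Direct proportion: y/x = constant
k = 7/41 ≈ 0.1707
y₂ = k × 186 = 7 × 186 / 41 = 1302/41
≈ 31.76

31.76


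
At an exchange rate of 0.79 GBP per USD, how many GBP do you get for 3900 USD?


Amount × rate = 3900 × 0.79
= 3081.00 GBP

3081.00 GBP


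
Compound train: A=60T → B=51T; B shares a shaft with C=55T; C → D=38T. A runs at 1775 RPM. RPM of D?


Stage 1: RPM_B = RPM_A × t_A/t_B = 1775 × 60/51 = 106500/51 ≈ 2088.24
B and C share a shaft → RPM_C = RPM_B
Stage 2: RPM_D = RPM_C × t_C/t_D = RPM_A × (t_A×t_C)/(t_B×t_D)
Overall ratio = (60×55)/(51×38) = 3300/1938
RPM_D = 1775 × 3300/1938 = 5857500/1938
≈ 3022.45 RPM

3022.45 RPM


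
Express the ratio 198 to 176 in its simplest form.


GCD(198, 176) = 22
198/22 : 176/22
= 9:8

9:8


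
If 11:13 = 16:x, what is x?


Cross multiply: 11 × x = 13 × 16
11x = 208
x = 208 / 11
= 18.91

18.91


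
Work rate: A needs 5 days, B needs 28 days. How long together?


Rate of A = 1/5 per day
Rate of B = 1/28 per day
Combined rate = 1/5 + 1/28 = 33/140 ≈ 0.2357 per day
Days = 1 / combined rate = 140/33
≈ 4.24 days

4.24 days


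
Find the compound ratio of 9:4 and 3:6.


Compound ratio = (9×3) : (4×6)
= 27:24
GCD = 3
= 9:8

9:8


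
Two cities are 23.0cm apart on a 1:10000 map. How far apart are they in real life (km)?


Real distance = map distance × scale
= 23.0cm × 10000
= 230000 cm = 2300.0 m
= 2.300 km

2.300 km


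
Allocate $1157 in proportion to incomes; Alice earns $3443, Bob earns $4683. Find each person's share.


Total income = 3443 + 4683 = $8126
Alice: $1157 × 3443/8126 = $490.22
Bob: $1157 × 4683/8126 = $666.78
= Alice: $490.22, Bob: $666.78

Alice: $490.22, Bob: $666.78


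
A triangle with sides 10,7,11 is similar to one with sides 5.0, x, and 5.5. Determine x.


Scale factor = 5.0/10 = 0.5
Missing side = 7 × 0.5
= 3.5

3.5


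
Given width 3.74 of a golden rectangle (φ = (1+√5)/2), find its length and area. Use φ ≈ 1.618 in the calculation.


φ = (1 + √5) / 2 ≈ 1.618
Length = width × φ = 3.74 × 1.618 = 6.05132
≈ 6.05
Area = width × length = 3.74 × 6.05132 = 22.6319368 ≈ 22.63
= Length: 6.05, Area: 22.63

Length: 6.05, Area: 22.63


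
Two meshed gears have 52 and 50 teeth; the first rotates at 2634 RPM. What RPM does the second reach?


Gear ratio = 52:50 = 26:25
RPM_B = RPM_A × (teeth_A / teeth_B)
= 2634 × (52/50)
= 2739.4 RPM

2739.4 RPM


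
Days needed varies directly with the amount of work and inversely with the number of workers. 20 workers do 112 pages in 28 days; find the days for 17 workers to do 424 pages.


Days ∝ work / workers, so d₂ = d₁ × (m₁/m₂) × (w₂/w₁)
Workers factor (inverse): 20/17 ≈ 1.1765
Work factor (direct): 424/112 ≈ 3.7857
d₂ = 28 × 20/17 × 424/112 = (28 × 20 × 424) / (17 × 112) = 237440/1904
≈ 124.71 days

124.71 days


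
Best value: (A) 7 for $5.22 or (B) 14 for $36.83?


Deal A: $5.22/7 = $0.7457/unit
Deal B: $36.83/14 = $2.6307/unit
A is cheaper per unit
= Deal A

Deal A


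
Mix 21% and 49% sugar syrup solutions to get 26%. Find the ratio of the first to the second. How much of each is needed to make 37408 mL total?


Let x parts of 21% mix with y parts of 49%.
21x + 49y = 26(x + y)
21x + 49y = 26x + 26y
x(21 - 26) = y(26 - 49)
x/y = (49 - 26)/(26 - 21) = 23/5
Simplify: 23:5
Total parts = 28; one part = 37408/28 = 1336.00 mL
21% solution: 23×1336.00 = 30728.00 mL
49% solution: 5×1336.00 = 6680.00 mL
= ratio 23:5; 30728.00 mL and 6680.00 mL

ratio 23:5; 30728.00 mL and 6680.00 mL


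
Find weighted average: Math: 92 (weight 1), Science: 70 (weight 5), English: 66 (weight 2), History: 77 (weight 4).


Numerator = 92×1 + 70×5 + 66×2 + 77×4
= 92 + 350 + 132 + 308
= 882
Total weight = 12
Weighted avg = 882/12
= 73.50

73.50


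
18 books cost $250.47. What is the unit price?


Unit rate = total / quantity
= 250.47 / 18
= $13.92 per unit

$13.92 per unit


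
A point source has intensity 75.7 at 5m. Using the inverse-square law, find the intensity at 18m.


I₁d₁² = I₂d₂²
I₂ = I₁ × (d₁/d₂)²
= 75.7 × (5/18)²
= 75.7 × 25/324
= 1892.5/324
≈ 5.8410

5.8410


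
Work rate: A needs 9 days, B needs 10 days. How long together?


Rate of A = 1/9 per day
Rate of B = 1/10 per day
Combined rate = 1/9 + 1/10 = 19/90 ≈ 0.2111 per day
Days = 1 / combined rate = 90/19
≈ 4.74 days

4.74 days


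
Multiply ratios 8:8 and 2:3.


Compound ratio = (8×2) : (8×3)
= 16:24
GCD = 8
= 2:3

2:3


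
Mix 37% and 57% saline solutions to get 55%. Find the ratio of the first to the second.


Let x parts of 37% mix with y parts of 57%.
37x + 57y = 55(x + y)
37x + 57y = 55x + 55y
x(37 - 55) = y(55 - 57)
x/y = (57 - 55)/(55 - 37) = 2/18
Simplify: 1:9
= 1:9

1:9


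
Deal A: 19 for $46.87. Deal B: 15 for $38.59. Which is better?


Deal A: $46.87/19 = $2.4668/unit
Deal B: $38.59/15 = $2.5727/unit
A is cheaper per unit
= Deal A

Deal A


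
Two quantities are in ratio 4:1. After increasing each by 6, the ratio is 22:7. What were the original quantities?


Let A = 4k, B = 1k.
(4k + 6) / (1k + 6) = 22/7
Cross-multiply: 7(4k + 6) = 22(1k + 6)
28k + 42 = 22k + 132
28k - 22k = 132 - 42
6k = 90
k = 90/6 = 15
A = 4×15 = 60, B = 1×15 = 15
= A = 60, B = 15

A = 60, B = 15


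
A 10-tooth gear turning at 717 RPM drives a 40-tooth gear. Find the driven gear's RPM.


Gear ratio = 10:40 = 1:4
RPM_B = RPM_A × (teeth_A / teeth_B)
= 717 × (10/40)
= 179.3 RPM

179.3 RPM


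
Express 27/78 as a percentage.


Percentage = (part / whole) × 100
= (27 / 78) × 100
≈ 34.62%

34.62%


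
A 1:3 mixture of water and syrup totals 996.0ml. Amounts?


Total parts = 1 + 3 = 4
water: 996.0 × 1/4 = 249.0ml
syrup: 996.0 × 3/4 = 747.0ml
= 249.0ml and 747.0ml

249.0ml and 747.0ml


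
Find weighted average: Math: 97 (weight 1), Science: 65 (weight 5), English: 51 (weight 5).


Numerator = 97×1 + 65×5 + 51×5
= 97 + 325 + 255
= 677
Total weight = 11
Weighted avg = 677/11
= 61.55

61.55


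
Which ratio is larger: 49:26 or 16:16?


49/26 = 1.8846
16/16 = 1.0000
1.8846 > 1.0000, so 49:26 is greater
= 49:26

49:26


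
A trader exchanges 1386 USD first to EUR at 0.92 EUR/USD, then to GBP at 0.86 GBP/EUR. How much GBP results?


Step 1: 1386 USD × 0.92 = 1275.12 EUR
Step 2: 1275.12 EUR × 0.86 = 1096.60 GBP
Implied rate USD→GBP = 0.92 × 0.86 = 0.7912
= 1096.60 GBP

1096.60 GBP


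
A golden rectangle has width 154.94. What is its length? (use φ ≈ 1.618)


φ = (1 + √5) / 2 ≈ 1.618
Length = width × φ = 154.94 × 1.618 = 250.69292
≈ 250.69

250.69


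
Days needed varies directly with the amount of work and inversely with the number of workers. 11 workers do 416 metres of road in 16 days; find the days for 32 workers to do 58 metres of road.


Days ∝ work / workers, so d₂ = d₁ × (m₁/m₂) × (w₂/w₁)
Workers factor (inverse): 11/32 ≈ 0.3438
Work factor (direct): 58/416 ≈ 0.1394
d₂ = 16 × 11/32 × 58/416 = (16 × 11 × 58) / (32 × 416) = 10208/13312
≈ 0.77 days

0.77 days


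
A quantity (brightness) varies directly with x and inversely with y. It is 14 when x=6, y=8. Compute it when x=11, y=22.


z = k·x/y
Solve for k using the known point: k = z·y/x = 14×8/6 = 112/6 ≈ 18.6667
Now evaluate at x=11, y=22:
z = k × 11 / 22 = (112 × 11) / (6 × 22) = 1232/132
≈ 9.3333

9.3333


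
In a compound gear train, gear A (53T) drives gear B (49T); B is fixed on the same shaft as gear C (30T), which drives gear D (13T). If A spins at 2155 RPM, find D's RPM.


Stage 1: RPM_B = RPM_A × t_A/t_B = 2155 × 53/49 = 114215/49 ≈ 2330.92
B and C share a shaft → RPM_C = RPM_B
Stage 2: RPM_D = RPM_C × t_C/t_D = RPM_A × (t_A×t_C)/(t_B×t_D)
Overall ratio = (53×30)/(49×13) = 1590/637
RPM_D = 2155 × 1590/637 = 3426450/637
≈ 5379.04 RPM

5379.04 RPM


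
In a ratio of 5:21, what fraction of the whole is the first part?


Total parts = 5 + 21 = 26
First part: 5/26 = 5/26
= 5/26

5/26


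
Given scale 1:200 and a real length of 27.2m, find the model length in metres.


Model size = real / scale
= 27.2 / 200
= 0.1360 m

0.1360 m


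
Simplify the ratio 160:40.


GCD(160, 40) = 40
160/40 : 40/40
= 4:1

4:1


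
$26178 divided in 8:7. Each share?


Total parts = 8 + 7 = 15
Part 1: 26178 × 8/15 = 13961.60
Part 2: 26178 × 7/15 = 12216.40
= Part 1: $13961.60, Part 2: $12216.40

Part 1: $13961.60, Part 2: $12216.40


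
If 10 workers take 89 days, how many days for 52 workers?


Inverse proportion: x × y = constant
k = 10 × 89 = 890
y₂ = k / 52 = 890 / 52
= 17.12

17.12


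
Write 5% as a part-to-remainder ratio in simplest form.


5% means 5 parts out of 100; remainder = 95
Part : remainder = 5:95
GCD = 5
= 1:19

1:19


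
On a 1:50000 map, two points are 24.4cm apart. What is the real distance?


Real distance = map distance × scale
= 24.4cm × 50000
= 1220000 cm = 12200.0 m
= 12.200 km

12.200 km


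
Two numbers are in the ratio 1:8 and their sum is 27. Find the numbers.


Let A = 1k, B = 8k.
1k + 8k = 27
9k = 27 → k = 27/9 = 3
A = 1×3 = 3, B = 8×3 = 24
= A = 3, B = 24

A = 3, B = 24


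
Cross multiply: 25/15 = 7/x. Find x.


Cross multiply: 25 × x = 15 × 7
25x = 105
x = 105 / 25
= 4.20

4.20


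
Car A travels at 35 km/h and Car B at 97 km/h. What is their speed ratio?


Ratio = 35:97
GCD = 1
Simplified = 35:97
Time ratio (same distance) = 97:35
Speed ratio = 35:97

35:97


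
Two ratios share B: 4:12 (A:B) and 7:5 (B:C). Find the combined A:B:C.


Match B: multiply A:B by 7 → 28:84
Multiply B:C by 12 → 84:60
Combined: 28:84:60
GCD = 4
= 7:21:15

7:21:15


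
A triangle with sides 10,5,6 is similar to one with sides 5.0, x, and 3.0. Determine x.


Scale factor = 5.0/10 = 0.5
Missing side = 5 × 0.5
= 2.5

2.5


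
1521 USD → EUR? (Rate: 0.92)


Amount × rate = 1521 × 0.92
= 1399.32 EUR

1399.32 EUR


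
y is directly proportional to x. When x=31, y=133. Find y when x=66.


Direct proportion: y/x = constant
k = 133/31 ≈ 4.2903
y₂ = k × 66 = 133 × 66 / 31 = 8778/31
≈ 283.16

283.16


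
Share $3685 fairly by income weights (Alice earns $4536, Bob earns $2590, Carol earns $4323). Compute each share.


Total income = 4536 + 2590 + 4323 = $11449
Alice: $3685 × 4536/11449 = $1459.97
Bob: $3685 × 2590/11449 = $833.62
Carol: $3685 × 4323/11449 = $1391.41
= Alice: $1459.97, Bob: $833.62, Carol: $1391.41

Alice: $1459.97, Bob: $833.62, Carol: $1391.41


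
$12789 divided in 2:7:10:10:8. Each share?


Total parts = 2 + 7 + 10 + 10 + 8 = 37
Part 1: 12789 × 2/37 = 691.30
Part 2: 12789 × 7/37 = 2419.54
Part 3: 12789 × 10/37 = 3456.49
Part 4: 12789 × 10/37 = 3456.49
Part 5: 12789 × 8/37 = 2765.19
= Part 1: $691.30, Part 2: $2419.54, Part 3: $3456.49, Part 4: $3456.49, Part 5: $2765.19

Part 1: $691.30, Part 2: $2419.54, Part 3: $3456.49, Part 4: $3456.49, Part 5: $2765.19


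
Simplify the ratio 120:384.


GCD(120, 384) = 24
120/24 : 384/24
= 5:16

5:16


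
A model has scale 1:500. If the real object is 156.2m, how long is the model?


Model size = real / scale
= 156.2 / 500
= 0.3124 m

0.3124 m


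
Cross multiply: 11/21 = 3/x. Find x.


Cross multiply: 11 × x = 21 × 3
11x = 63
x = 63 / 11
= 5.73

5.73
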